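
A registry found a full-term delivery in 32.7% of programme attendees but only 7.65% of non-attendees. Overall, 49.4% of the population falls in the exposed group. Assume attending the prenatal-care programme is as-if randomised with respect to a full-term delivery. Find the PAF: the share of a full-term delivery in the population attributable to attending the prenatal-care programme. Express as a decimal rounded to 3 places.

p₁ = 0.327, p₀ = 0.0765.
Overall risk P(Y=1) = π·p₁ + (1−π)·p₀ = 0.494×0.327 + 0.506×0.0765 = 0.20025.
Under exogeneity, PAF = [P(Y=1) − p₀] / P(Y=1).
PAF = (0.20025 − 0.0765) / 0.20025 ≈ 0.6180

PAF ≈ 0.618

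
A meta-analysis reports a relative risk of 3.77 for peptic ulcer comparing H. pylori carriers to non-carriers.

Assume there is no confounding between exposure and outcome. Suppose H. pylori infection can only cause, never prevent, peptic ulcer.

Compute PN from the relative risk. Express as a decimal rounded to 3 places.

PN ≈ 0.735

Under exogeneity and monotonicity, PN = (RR − 1) / RR = 1 − 1/RR.
PN = (3.77 − 1) / 3.77 = 2.77 / 3.77 ≈ 0.7347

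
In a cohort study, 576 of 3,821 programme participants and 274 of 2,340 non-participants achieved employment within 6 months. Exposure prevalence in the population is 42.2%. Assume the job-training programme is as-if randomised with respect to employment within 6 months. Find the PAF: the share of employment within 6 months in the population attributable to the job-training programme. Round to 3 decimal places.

PAF ≈ 0.108

p₁ = P(outcome | exposed) = 576/3821 = 0.15075
p₀ = P(outcome | unexposed) = 274/2340 = 0.11709
Overall risk P(Y=1) = π·p₁ + (1−π)·p₀ = 0.422×0.15075 + 0.578×0.11709 = 0.1313.
Under exogeneity, PAF = [P(Y=1) − p₀] / P(Y=1).
PAF = (0.1313 − 0.11709) / 0.1313 ≈ 0.1082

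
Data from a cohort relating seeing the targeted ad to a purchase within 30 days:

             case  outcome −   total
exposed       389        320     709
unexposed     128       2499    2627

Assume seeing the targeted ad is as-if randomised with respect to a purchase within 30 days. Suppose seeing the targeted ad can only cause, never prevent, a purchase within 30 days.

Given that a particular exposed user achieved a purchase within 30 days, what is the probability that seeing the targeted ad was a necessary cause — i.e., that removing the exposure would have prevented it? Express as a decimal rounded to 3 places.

PN ≈ 0.911

p₁ = P(outcome | exposed) = 389/709 = 0.54866
p₀ = P(outcome | unexposed) = 128/2627 = 0.048725
Under exogeneity and monotonicity, PN = (p₁ − p₀) / p₁.
PN = (0.54866 − 0.048725) / 0.54866 = 0.49994 / 0.54866 ≈ 0.9112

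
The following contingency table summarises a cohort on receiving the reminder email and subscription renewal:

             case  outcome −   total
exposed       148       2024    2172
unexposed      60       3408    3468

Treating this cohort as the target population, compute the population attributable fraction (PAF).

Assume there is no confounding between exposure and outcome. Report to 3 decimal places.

p₁ = P(outcome | exposed) = 148/2172 = 0.06814
p₀ = P(outcome | unexposed) = 60/3468 = 0.017301
Exposure prevalence π = 2172/5640 = 0.38511; overall risk P(Y=1) = 0.036879.
Under exogeneity, PAF = [P(Y=1) − p₀]/P(Y=1).
PAF = (0.036879 − 0.017301) / 0.036879 ≈ 0.5309

PAF ≈ 0.531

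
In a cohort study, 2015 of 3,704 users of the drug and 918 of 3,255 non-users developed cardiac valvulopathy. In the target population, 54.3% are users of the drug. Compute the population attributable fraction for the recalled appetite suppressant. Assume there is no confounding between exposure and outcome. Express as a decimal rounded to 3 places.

p₁ = P(outcome | exposed) = 2015/3704 = 0.54401
p₀ = P(outcome | unexposed) = 918/3255 = 0.28203
Overall risk P(Y=1) = π·p₁ + (1−π)·p₀ = 0.543×0.54401 + 0.457×0.28203 = 0.42428.
Under exogeneity, PAF = [P(Y=1) − p₀] / P(Y=1).
PAF = (0.42428 − 0.28203) / 0.42428 ≈ 0.3353

PAF ≈ 0.335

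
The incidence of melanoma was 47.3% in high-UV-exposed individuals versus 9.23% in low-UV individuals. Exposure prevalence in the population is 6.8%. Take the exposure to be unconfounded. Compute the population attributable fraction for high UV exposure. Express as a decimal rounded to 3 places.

p₁ = 0.473, p₀ = 0.0923.
Overall risk P(Y=1) = π·p₁ + (1−π)·p₀ = 0.068×0.473 + 0.932×0.0923 = 0.11819.
Under exogeneity, PAF = [P(Y=1) − p₀] / P(Y=1).
PAF = (0.11819 − 0.0923) / 0.11819 ≈ 0.2190

PAF ≈ 0.219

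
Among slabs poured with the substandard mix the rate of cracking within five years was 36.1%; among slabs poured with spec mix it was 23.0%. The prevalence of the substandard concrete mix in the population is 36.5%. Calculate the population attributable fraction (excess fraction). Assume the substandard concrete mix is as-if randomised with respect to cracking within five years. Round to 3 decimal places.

PAF ≈ 0.172

p₁ = 0.361, p₀ = 0.23.
Overall risk P(Y=1) = π·p₁ + (1−π)·p₀ = 0.365×0.361 + 0.635×0.23 = 0.27782.
Under exogeneity, PAF = [P(Y=1) − p₀] / P(Y=1).
PAF = (0.27782 − 0.23) / 0.27782 ≈ 0.1721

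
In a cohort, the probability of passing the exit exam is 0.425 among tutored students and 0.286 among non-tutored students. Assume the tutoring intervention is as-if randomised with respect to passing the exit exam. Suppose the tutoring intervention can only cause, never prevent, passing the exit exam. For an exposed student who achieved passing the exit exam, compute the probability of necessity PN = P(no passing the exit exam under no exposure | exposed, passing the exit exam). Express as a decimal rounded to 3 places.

Let p₁ = 0.425, p₀ = 0.286.
Under exogeneity and monotonicity, PN = (p₁ − p₀) / p₁.
PN = (0.425 − 0.286) / 0.425 = 0.139 / 0.425 ≈ 0.3271

PN ≈ 0.327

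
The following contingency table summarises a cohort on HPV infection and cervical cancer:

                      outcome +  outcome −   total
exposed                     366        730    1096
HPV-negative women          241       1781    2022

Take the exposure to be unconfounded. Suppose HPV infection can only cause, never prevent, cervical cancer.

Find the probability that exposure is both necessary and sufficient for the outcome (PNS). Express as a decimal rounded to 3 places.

PNS ≈ 0.215

p₁ = P(outcome | exposed) = 366/1096 = 0.33394
p₀ = P(outcome | unexposed) = 241/2022 = 0.11919
Under exogeneity and monotonicity, PNS = p₁ − p₀.
PNS = 0.33394 − 0.11919 = 0.21475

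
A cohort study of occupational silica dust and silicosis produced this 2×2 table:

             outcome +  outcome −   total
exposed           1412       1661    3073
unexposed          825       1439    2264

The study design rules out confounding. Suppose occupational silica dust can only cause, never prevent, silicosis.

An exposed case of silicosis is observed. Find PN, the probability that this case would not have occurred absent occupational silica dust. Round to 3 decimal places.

PN ≈ 0.207

p₁ = P(outcome | exposed) = 1412/3073 = 0.45949
p₀ = P(outcome | unexposed) = 825/2264 = 0.3644
Under exogeneity and monotonicity, PN = (p₁ − p₀)/p₁.
PN = (0.45949 − 0.3644) / 0.45949 ≈ 0.2069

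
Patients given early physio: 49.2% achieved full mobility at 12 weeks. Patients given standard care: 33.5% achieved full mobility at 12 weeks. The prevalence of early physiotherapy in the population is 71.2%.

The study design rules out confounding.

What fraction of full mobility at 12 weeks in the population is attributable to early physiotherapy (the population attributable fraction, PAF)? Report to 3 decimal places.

PAF ≈ 0.250

p₁ = 0.492, p₀ = 0.335.
Overall risk P(Y=1) = π·p₁ + (1−π)·p₀ = 0.712×0.492 + 0.288×0.335 = 0.44678.
Under exogeneity, PAF = [P(Y=1) − p₀] / P(Y=1).
PAF = (0.44678 − 0.335) / 0.44678 ≈ 0.2502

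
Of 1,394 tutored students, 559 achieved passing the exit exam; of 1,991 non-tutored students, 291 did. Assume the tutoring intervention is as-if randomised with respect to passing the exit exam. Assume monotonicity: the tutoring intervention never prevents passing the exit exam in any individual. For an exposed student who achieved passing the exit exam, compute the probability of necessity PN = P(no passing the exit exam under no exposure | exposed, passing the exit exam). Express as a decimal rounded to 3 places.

PN ≈ 0.636

p₁ = P(outcome | exposed) = 559/1394 = 0.401
p₀ = P(outcome | unexposed) = 291/1991 = 0.14616
Under exogeneity and monotonicity, PN = (p₁ − p₀) / p₁.
PN = (0.401 − 0.14616) / 0.401 = 0.25485 / 0.401 ≈ 0.6355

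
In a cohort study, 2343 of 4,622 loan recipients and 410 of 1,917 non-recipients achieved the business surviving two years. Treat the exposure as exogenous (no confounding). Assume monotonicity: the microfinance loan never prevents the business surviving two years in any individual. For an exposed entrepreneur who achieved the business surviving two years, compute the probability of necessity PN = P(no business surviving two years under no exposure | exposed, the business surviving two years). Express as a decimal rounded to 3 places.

PN ≈ 0.578

p₁ = P(outcome | exposed) = 2343/4622 = 0.50692
p₀ = P(outcome | unexposed) = 410/1917 = 0.21388
Under exogeneity and monotonicity, PN = (p₁ − p₀) / p₁.
PN = (0.50692 − 0.21388) / 0.50692 = 0.29305 / 0.50692 ≈ 0.5781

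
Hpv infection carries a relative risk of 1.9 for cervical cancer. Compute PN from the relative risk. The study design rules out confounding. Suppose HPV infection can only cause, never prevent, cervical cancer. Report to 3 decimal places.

Under exogeneity and monotonicity, PN = (RR − 1) / RR = 1 − 1/RR.
PN = (1.9 − 1) / 1.9 = 0.9 / 1.9 ≈ 0.4737

PN ≈ 0.474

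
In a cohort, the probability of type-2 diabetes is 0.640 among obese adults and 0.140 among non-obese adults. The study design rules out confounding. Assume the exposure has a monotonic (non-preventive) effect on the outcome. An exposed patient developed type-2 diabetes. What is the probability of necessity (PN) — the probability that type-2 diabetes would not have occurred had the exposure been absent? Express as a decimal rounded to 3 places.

Let p₁ = 0.64, p₀ = 0.14.
Under exogeneity and monotonicity, PN = (p₁ − p₀) / p₁.
PN = (0.64 − 0.14) / 0.64 = 0.5 / 0.64 ≈ 0.7812

PN ≈ 0.781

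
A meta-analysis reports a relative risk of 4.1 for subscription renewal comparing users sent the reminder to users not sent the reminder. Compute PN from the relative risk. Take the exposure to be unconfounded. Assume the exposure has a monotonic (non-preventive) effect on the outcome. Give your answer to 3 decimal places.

Under exogeneity and monotonicity, PN = (RR − 1) / RR = 1 − 1/RR.
PN = (4.1 − 1) / 4.1 = 3.1 / 4.1 ≈ 0.7561

PN ≈ 0.756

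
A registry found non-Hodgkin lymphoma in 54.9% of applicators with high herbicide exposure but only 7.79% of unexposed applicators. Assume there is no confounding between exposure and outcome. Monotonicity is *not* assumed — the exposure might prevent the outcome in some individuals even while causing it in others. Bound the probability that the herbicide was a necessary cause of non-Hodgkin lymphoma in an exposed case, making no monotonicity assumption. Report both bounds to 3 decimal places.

0.858 ≤ PN ≤ 1.000

p₁ = 0.549, p₀ = 0.0779.
Under exogeneity alone the bounds on PN are max{0,(p₁−p₀)/p₁} ≤ PN ≤ min{1,(1−p₀)/p₁}.
  lower = (p₁ − p₀)/p₁ = 0.4711 / 0.549 ≈ 0.8581
  upper = min{1, (1 − p₀)/p₁} = 0.9221 / 0.549 ≈ 1.6796 → capped at 1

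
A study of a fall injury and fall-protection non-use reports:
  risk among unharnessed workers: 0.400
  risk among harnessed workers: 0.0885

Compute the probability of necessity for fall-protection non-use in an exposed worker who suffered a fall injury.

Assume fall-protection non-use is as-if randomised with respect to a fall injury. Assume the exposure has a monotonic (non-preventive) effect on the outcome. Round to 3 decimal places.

Let p₁ = 0.4, p₀ = 0.0885.
Under exogeneity and monotonicity, PN = (p₁ − p₀) / p₁.
PN = (0.4 − 0.0885) / 0.4 = 0.3115 / 0.4 ≈ 0.7787

PN ≈ 0.779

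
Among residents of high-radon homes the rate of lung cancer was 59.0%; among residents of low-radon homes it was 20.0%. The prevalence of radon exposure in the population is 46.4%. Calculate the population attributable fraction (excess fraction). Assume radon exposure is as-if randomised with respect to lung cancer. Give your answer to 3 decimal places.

PAF ≈ 0.475

p₁ = 0.59, p₀ = 0.2.
Overall risk P(Y=1) = π·p₁ + (1−π)·p₀ = 0.464×0.59 + 0.536×0.2 = 0.38096.
Under exogeneity, PAF = [P(Y=1) − p₀] / P(Y=1).
PAF = (0.38096 − 0.2) / 0.38096 ≈ 0.4750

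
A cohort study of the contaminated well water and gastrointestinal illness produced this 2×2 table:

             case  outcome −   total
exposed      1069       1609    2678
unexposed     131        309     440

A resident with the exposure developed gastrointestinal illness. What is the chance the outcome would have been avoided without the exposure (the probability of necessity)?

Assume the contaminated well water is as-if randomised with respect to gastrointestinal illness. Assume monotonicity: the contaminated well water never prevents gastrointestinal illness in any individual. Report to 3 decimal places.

PN ≈ 0.254

p₁ = P(outcome | exposed) = 1069/2678 = 0.39918
p₀ = P(outcome | unexposed) = 131/440 = 0.29773
Under exogeneity and monotonicity, PN = (p₁ − p₀)/p₁.
PN = (0.39918 − 0.29773) / 0.39918 ≈ 0.2542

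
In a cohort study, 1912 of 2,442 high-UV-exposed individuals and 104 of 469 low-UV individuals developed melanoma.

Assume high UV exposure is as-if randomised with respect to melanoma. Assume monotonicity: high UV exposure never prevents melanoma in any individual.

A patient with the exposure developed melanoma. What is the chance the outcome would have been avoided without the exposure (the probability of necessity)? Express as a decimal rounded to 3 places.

p₁ = P(outcome | exposed) = 1912/2442 = 0.78296
p₀ = P(outcome | unexposed) = 104/469 = 0.22175
Under exogeneity and monotonicity, PN = (p₁ − p₀) / p₁.
PN = (0.78296 − 0.22175) / 0.78296 = 0.56122 / 0.78296 ≈ 0.7168

PN ≈ 0.717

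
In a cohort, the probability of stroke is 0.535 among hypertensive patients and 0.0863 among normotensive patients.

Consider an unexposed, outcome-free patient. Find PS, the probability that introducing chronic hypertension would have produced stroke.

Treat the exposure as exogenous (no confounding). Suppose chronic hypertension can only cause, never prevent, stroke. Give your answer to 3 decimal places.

Let p₁ = 0.535, p₀ = 0.0863.
Under exogeneity and monotonicity, PS = (p₁ − p₀) / (1 − p₀).
PS = (0.535 − 0.0863) / (1 − 0.0863) = 0.4487 / 0.9137 ≈ 0.4911

PS ≈ 0.491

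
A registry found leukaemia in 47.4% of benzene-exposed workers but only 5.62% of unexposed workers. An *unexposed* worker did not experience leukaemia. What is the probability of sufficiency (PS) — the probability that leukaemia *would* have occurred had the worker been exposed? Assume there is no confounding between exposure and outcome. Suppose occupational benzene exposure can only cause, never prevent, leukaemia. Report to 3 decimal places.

PS ≈ 0.443

p₁ = 0.474, p₀ = 0.0562.
Under exogeneity and monotonicity, PS = (p₁ − p₀) / (1 − p₀).
PS = (0.474 − 0.0562) / (1 − 0.0562) = 0.4178 / 0.9438 ≈ 0.4427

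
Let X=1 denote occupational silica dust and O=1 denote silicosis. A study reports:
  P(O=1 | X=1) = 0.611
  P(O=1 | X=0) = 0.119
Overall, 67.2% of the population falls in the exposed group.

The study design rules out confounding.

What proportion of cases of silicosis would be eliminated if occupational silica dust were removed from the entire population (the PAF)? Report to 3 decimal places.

PAF ≈ 0.735

Let p₁ = 0.611, p₀ = 0.119.
Overall risk P(Y=1) = π·p₁ + (1−π)·p₀ = 0.672×0.611 + 0.328×0.119 = 0.44962.
Under exogeneity, PAF = [P(Y=1) − p₀] / P(Y=1).
PAF = (0.44962 − 0.119) / 0.44962 ≈ 0.7353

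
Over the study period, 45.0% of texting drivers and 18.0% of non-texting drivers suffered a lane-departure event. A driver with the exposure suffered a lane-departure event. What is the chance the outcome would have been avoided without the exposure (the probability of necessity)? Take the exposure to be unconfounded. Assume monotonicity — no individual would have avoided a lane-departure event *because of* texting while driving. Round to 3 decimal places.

p₁ = 0.45, p₀ = 0.18.
Under exogeneity and monotonicity, PN = (p₁ − p₀) / p₁.
PN = (0.45 − 0.18) / 0.45 = 0.27 / 0.45 ≈ 0.6000

PN ≈ 0.600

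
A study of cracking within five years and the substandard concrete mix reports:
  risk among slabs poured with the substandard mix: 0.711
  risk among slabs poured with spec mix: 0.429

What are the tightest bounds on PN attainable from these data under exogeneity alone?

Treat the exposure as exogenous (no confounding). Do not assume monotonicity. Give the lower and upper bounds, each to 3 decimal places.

Let p₁ = 0.711, p₀ = 0.429.
Under exogeneity alone the bounds on PN are max{0,(p₁−p₀)/p₁} ≤ PN ≤ min{1,(1−p₀)/p₁}.
  lower = (p₁ − p₀)/p₁ = 0.282 / 0.711 ≈ 0.3966
  upper = min{1, (1 − p₀)/p₁} = 0.571 / 0.711 ≈ 0.8031

0.397 ≤ PN ≤ 0.803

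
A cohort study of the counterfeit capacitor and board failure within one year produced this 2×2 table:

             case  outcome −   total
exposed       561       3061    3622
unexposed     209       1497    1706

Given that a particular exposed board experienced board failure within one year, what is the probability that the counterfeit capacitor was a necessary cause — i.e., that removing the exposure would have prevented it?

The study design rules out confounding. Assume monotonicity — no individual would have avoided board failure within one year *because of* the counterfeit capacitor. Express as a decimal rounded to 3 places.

p₁ = P(outcome | exposed) = 561/3622 = 0.15489
p₀ = P(outcome | unexposed) = 209/1706 = 0.12251
Under exogeneity and monotonicity, PN = (p₁ − p₀) / p₁.
PN = (0.15489 − 0.12251) / 0.15489 = 0.032378 / 0.15489 ≈ 0.2090

PN ≈ 0.209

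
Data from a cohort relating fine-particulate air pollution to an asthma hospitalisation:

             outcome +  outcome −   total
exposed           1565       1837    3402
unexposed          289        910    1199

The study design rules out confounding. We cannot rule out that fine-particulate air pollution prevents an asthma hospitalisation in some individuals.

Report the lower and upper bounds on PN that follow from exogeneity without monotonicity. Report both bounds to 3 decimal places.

p₁ = P(outcome | exposed) = 1565/3402 = 0.46002
p₀ = P(outcome | unexposed) = 289/1199 = 0.24103
Under exogeneity alone the bounds on PN are max{0,(p₁−p₀)/p₁} ≤ PN ≤ min{1,(1−p₀)/p₁}.
  lower = (p₁ − p₀)/p₁ = 0.21899 / 0.46002 ≈ 0.4760
  upper = min{1, (1 − p₀)/p₁} = 0.75897 / 0.46002 ≈ 1.6498 → capped at 1

0.476 ≤ PN ≤ 1.000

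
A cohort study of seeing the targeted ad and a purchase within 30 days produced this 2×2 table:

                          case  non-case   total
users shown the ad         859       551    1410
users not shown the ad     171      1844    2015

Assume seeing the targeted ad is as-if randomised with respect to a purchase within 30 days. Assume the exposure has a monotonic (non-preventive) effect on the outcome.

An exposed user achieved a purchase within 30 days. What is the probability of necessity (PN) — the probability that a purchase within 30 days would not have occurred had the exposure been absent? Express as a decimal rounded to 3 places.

p₁ = P(outcome | exposed) = 859/1410 = 0.60922
p₀ = P(outcome | unexposed) = 171/2015 = 0.084864
Under exogeneity and monotonicity, PN = (p₁ − p₀) / p₁.
PN = (0.60922 − 0.084864) / 0.60922 = 0.52436 / 0.60922 ≈ 0.8607

PN ≈ 0.861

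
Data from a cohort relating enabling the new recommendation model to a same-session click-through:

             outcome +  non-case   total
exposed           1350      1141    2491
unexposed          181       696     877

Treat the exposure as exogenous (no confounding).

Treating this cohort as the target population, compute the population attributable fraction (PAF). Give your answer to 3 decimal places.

p₁ = P(outcome | exposed) = 1350/2491 = 0.54195
p₀ = P(outcome | unexposed) = 181/877 = 0.20639
Exposure prevalence π = 2491/3368 = 0.73961; overall risk P(Y=1) = 0.45457.
Under exogeneity, PAF = [P(Y=1) − p₀]/P(Y=1).
PAF = (0.45457 − 0.20639) / 0.45457 ≈ 0.5460

PAF ≈ 0.546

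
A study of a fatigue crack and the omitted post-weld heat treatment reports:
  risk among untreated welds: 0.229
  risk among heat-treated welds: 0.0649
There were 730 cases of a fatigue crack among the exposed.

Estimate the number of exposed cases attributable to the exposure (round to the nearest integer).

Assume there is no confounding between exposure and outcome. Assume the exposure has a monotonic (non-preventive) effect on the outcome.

about 523 cases

Let p₁ = 0.229, p₀ = 0.0649.
PN = (p₁ − p₀)/p₁ = (0.229 − 0.0649) / 0.229 ≈ 0.71659.
Attributable cases ≈ PN × (exposed cases) = 0.71659 × 730 ≈ 523.11.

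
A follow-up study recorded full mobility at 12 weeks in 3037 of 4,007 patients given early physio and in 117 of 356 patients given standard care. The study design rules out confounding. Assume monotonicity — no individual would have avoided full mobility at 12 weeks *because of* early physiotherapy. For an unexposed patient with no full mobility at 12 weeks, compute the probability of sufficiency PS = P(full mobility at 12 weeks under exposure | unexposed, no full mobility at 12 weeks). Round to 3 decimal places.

PS ≈ 0.639

p₁ = P(outcome | exposed) = 3037/4007 = 0.75792
p₀ = P(outcome | unexposed) = 117/356 = 0.32865
Under exogeneity and monotonicity, PS = (p₁ − p₀) / (1 − p₀).
PS = (0.75792 − 0.32865) / (1 − 0.32865) = 0.42927 / 0.67135 ≈ 0.6394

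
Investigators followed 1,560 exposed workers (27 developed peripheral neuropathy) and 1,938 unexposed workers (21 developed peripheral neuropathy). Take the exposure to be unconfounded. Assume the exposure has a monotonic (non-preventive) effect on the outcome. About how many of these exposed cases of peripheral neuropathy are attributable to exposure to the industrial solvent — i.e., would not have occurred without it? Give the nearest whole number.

about 10 cases

p₁ = P(outcome | exposed) = 27/1560 = 0.017308
p₀ = P(outcome | unexposed) = 21/1938 = 0.010836
PN = (p₁ − p₀)/p₁ = (0.017308 − 0.010836) / 0.017308 ≈ 0.37393.
Attributable cases ≈ PN × (exposed cases) = 0.37393 × 27 ≈ 10.10.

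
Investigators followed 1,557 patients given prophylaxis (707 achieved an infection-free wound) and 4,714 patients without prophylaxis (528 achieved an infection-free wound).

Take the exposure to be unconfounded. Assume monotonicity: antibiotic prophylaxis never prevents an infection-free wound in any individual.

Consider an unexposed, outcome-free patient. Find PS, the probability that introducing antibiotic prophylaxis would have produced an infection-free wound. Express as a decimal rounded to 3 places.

p₁ = P(outcome | exposed) = 707/1557 = 0.45408
p₀ = P(outcome | unexposed) = 528/4714 = 0.11201
Under exogeneity and monotonicity, PS = (p₁ − p₀) / (1 − p₀).
PS = (0.45408 − 0.11201) / (1 − 0.11201) = 0.34207 / 0.88799 ≈ 0.3852

PS ≈ 0.385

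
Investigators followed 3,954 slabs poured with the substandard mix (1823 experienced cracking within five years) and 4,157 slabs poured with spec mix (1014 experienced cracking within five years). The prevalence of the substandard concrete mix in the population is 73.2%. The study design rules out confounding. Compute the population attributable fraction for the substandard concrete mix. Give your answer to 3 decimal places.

PAF ≈ 0.395

p₁ = P(outcome | exposed) = 1823/3954 = 0.46105
p₀ = P(outcome | unexposed) = 1014/4157 = 0.24393
Overall risk P(Y=1) = π·p₁ + (1−π)·p₀ = 0.732×0.46105 + 0.268×0.24393 = 0.40286.
Under exogeneity, PAF = [P(Y=1) − p₀] / P(Y=1).
PAF = (0.40286 − 0.24393) / 0.40286 ≈ 0.3945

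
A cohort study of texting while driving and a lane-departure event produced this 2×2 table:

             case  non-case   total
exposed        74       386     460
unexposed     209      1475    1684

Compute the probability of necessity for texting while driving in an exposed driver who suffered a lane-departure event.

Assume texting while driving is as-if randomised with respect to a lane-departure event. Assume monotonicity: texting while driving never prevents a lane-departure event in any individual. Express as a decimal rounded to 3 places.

PN ≈ 0.229

p₁ = P(outcome | exposed) = 74/460 = 0.16087
p₀ = P(outcome | unexposed) = 209/1684 = 0.12411
Under exogeneity and monotonicity, PN = (p₁ − p₀)/p₁.
PN = (0.16087 − 0.12411) / 0.16087 ≈ 0.2285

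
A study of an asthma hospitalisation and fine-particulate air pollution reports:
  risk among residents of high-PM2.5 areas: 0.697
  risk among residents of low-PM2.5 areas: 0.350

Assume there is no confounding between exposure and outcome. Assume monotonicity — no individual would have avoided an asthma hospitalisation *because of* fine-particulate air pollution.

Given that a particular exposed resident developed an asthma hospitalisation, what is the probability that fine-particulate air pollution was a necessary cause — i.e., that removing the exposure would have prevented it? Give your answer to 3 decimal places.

PN ≈ 0.498

Let p₁ = 0.697, p₀ = 0.35.
Under exogeneity and monotonicity, PN = (p₁ − p₀) / p₁.
PN = (0.697 − 0.35) / 0.697 = 0.347 / 0.697 ≈ 0.4978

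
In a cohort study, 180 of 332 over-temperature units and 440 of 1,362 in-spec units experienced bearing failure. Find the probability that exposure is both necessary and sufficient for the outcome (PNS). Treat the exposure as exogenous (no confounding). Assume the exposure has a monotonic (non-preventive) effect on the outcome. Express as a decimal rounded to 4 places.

p₁ = P(outcome | exposed) = 180/332 = 0.54217
p₀ = P(outcome | unexposed) = 440/1362 = 0.32305
Under exogeneity and monotonicity, PNS = p₁ − p₀.
PNS = 0.54217 − 0.32305 = 0.21911

PNS ≈ 0.2191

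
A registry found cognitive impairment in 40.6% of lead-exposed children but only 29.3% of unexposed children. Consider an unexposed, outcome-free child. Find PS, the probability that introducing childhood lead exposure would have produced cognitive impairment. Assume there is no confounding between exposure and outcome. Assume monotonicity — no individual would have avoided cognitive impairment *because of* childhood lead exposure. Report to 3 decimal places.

p₁ = 0.406, p₀ = 0.293.
Under exogeneity and monotonicity, PS = (p₁ − p₀) / (1 − p₀).
PS = (0.406 − 0.293) / (1 − 0.293) = 0.113 / 0.707 ≈ 0.1598

PS ≈ 0.160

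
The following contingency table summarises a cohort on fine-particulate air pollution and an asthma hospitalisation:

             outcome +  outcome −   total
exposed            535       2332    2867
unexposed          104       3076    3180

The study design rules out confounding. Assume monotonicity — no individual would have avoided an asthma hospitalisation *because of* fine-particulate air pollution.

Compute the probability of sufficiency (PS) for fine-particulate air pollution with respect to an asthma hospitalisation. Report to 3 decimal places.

p₁ = P(outcome | exposed) = 535/2867 = 0.18661
p₀ = P(outcome | unexposed) = 104/3180 = 0.032704
Under exogeneity and monotonicity, PS = (p₁ − p₀)/(1 − p₀).
PS = (0.18661 − 0.032704) / 0.9673 ≈ 0.1591

PS ≈ 0.159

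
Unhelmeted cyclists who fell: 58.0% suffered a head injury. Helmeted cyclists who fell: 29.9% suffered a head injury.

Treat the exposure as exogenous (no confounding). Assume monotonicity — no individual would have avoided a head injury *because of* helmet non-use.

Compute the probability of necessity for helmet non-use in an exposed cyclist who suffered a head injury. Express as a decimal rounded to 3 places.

p₁ = 0.58, p₀ = 0.299.
Under exogeneity and monotonicity, PN = (p₁ − p₀) / p₁.
PN = (0.58 − 0.299) / 0.58 = 0.281 / 0.58 ≈ 0.4845

PN ≈ 0.484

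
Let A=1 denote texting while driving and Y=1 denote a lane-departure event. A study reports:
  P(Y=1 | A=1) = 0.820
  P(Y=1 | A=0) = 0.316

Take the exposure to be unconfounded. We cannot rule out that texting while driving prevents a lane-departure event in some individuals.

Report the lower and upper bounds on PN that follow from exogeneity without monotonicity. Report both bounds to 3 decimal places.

0.615 ≤ PN ≤ 0.834

Let p₁ = 0.82, p₀ = 0.316.
Under exogeneity alone the bounds on PN are max{0,(p₁−p₀)/p₁} ≤ PN ≤ min{1,(1−p₀)/p₁}.
  lower = (p₁ − p₀)/p₁ = 0.504 / 0.82 ≈ 0.6146
  upper = min{1, (1 − p₀)/p₁} = 0.684 / 0.82 ≈ 0.8341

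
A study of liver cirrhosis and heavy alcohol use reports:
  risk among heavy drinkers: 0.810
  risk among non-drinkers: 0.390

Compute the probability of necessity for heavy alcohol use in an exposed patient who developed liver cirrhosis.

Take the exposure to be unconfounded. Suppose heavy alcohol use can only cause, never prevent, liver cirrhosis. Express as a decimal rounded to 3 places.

Let p₁ = 0.81, p₀ = 0.39.
Under exogeneity and monotonicity, PN = (p₁ − p₀) / p₁.
PN = (0.81 − 0.39) / 0.81 = 0.42 / 0.81 ≈ 0.5185

PN ≈ 0.519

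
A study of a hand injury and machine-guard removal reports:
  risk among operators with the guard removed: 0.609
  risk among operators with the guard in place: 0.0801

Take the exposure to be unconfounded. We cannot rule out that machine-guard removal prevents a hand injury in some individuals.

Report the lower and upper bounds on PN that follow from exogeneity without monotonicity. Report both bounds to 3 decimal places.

Let p₁ = 0.609, p₀ = 0.0801.
Under exogeneity alone the bounds on PN are max{0,(p₁−p₀)/p₁} ≤ PN ≤ min{1,(1−p₀)/p₁}.
  lower = (p₁ − p₀)/p₁ = 0.5289 / 0.609 ≈ 0.8685
  upper = min{1, (1 − p₀)/p₁} = 0.9199 / 0.609 ≈ 1.5105 → capped at 1

0.868 ≤ PN ≤ 1.000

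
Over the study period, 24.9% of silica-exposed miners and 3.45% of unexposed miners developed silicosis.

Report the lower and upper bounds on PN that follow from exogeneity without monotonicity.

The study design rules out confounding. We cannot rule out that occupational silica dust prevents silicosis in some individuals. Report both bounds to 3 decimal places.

0.861 ≤ PN ≤ 1.000

p₁ = 0.249, p₀ = 0.0345.
Under exogeneity alone the bounds on PN are max{0,(p₁−p₀)/p₁} ≤ PN ≤ min{1,(1−p₀)/p₁}.
  lower = (p₁ − p₀)/p₁ = 0.2145 / 0.249 ≈ 0.8614
  upper = min{1, (1 − p₀)/p₁} = 0.9655 / 0.249 ≈ 3.8775 → capped at 1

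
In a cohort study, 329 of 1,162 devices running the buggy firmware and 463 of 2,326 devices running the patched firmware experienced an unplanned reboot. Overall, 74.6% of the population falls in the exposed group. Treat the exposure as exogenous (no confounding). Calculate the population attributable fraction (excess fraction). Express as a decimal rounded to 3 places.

PAF ≈ 0.240

p₁ = P(outcome | exposed) = 329/1162 = 0.28313
p₀ = P(outcome | unexposed) = 463/2326 = 0.19905
Overall risk P(Y=1) = π·p₁ + (1−π)·p₀ = 0.746×0.28313 + 0.254×0.19905 = 0.26178.
Under exogeneity, PAF = [P(Y=1) − p₀] / P(Y=1).
PAF = (0.26178 − 0.19905) / 0.26178 ≈ 0.2396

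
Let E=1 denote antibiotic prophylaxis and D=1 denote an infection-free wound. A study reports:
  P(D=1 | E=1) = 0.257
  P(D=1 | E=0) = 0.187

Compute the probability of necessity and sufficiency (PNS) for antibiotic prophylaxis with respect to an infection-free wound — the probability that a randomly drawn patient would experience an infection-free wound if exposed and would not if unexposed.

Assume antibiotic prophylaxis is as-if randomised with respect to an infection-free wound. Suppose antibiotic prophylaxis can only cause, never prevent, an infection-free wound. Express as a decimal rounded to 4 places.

Let p₁ = 0.257, p₀ = 0.187.
Under exogeneity and monotonicity, PNS = p₁ − p₀.
PNS = 0.257 − 0.187 = 0.07

PNS ≈ 0.0700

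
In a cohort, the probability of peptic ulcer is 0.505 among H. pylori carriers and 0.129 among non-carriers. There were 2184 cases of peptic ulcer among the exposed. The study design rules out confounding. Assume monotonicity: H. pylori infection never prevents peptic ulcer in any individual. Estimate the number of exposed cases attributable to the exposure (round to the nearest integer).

about 1626 cases

Let p₁ = 0.505, p₀ = 0.129.
PN = (p₁ − p₀)/p₁ = (0.505 − 0.129) / 0.505 ≈ 0.74455.
Attributable cases ≈ PN × (exposed cases) = 0.74455 × 2184 ≈ 1626.11.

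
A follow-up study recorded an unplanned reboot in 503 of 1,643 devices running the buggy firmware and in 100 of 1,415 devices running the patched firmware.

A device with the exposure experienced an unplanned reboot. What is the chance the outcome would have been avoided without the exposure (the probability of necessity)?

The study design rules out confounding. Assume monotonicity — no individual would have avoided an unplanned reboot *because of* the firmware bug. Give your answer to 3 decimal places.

p₁ = P(outcome | exposed) = 503/1643 = 0.30615
p₀ = P(outcome | unexposed) = 100/1415 = 0.070671
Under exogeneity and monotonicity, PN = (p₁ − p₀) / p₁.
PN = (0.30615 − 0.070671) / 0.30615 = 0.23548 / 0.30615 ≈ 0.7692

PN ≈ 0.769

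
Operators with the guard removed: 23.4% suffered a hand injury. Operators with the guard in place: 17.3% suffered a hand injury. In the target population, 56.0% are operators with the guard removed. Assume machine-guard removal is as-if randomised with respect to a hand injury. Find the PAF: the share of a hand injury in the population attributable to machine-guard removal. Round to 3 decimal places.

PAF ≈ 0.165

p₁ = 0.234, p₀ = 0.173.
Overall risk P(Y=1) = π·p₁ + (1−π)·p₀ = 0.56×0.234 + 0.44×0.173 = 0.20716.
Under exogeneity, PAF = [P(Y=1) − p₀] / P(Y=1).
PAF = (0.20716 − 0.173) / 0.20716 ≈ 0.1649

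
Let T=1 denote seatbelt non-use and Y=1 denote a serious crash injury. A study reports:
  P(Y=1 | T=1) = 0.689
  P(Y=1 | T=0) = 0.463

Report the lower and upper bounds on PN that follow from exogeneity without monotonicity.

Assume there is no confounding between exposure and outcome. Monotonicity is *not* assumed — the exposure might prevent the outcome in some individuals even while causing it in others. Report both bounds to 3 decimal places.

0.328 ≤ PN ≤ 0.779

Let p₁ = 0.689, p₀ = 0.463.
Under exogeneity alone the bounds on PN are max{0,(p₁−p₀)/p₁} ≤ PN ≤ min{1,(1−p₀)/p₁}.
  lower = (p₁ − p₀)/p₁ = 0.226 / 0.689 ≈ 0.3280
  upper = min{1, (1 − p₀)/p₁} = 0.537 / 0.689 ≈ 0.7794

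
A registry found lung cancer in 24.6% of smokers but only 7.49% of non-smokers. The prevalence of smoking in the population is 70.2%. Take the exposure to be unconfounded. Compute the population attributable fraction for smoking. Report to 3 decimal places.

p₁ = 0.246, p₀ = 0.0749.
Overall risk P(Y=1) = π·p₁ + (1−π)·p₀ = 0.702×0.246 + 0.298×0.0749 = 0.19501.
Under exogeneity, PAF = [P(Y=1) − p₀] / P(Y=1).
PAF = (0.19501 − 0.0749) / 0.19501 ≈ 0.6159

PAF ≈ 0.616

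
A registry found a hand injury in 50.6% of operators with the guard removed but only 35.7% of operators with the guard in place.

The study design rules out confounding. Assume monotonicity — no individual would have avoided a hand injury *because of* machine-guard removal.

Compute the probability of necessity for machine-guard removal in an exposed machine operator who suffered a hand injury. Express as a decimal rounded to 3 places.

p₁ = 0.506, p₀ = 0.357.
Under exogeneity and monotonicity, PN = (p₁ − p₀) / p₁.
PN = (0.506 − 0.357) / 0.506 = 0.149 / 0.506 ≈ 0.2945

PN ≈ 0.294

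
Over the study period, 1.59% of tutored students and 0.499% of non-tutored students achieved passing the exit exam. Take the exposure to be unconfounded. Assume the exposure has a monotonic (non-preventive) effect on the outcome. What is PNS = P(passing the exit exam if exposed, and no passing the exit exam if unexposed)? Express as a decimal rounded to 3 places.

PNS ≈ 0.011

p₁ = 0.0159, p₀ = 0.00499.
Under exogeneity and monotonicity, PNS = p₁ − p₀.
PNS = 0.0159 − 0.00499 = 0.01091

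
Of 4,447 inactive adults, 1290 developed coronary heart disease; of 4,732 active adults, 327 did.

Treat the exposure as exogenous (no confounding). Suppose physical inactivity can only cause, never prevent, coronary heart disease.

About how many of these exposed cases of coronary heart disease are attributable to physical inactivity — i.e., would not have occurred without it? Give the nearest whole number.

p₁ = P(outcome | exposed) = 1290/4447 = 0.29008
p₀ = P(outcome | unexposed) = 327/4732 = 0.069104
PN = (p₁ − p₀)/p₁ = (0.29008 − 0.069104) / 0.29008 ≈ 0.76178.
Attributable cases ≈ PN × (exposed cases) = 0.76178 × 1290 ≈ 982.69.

about 983 cases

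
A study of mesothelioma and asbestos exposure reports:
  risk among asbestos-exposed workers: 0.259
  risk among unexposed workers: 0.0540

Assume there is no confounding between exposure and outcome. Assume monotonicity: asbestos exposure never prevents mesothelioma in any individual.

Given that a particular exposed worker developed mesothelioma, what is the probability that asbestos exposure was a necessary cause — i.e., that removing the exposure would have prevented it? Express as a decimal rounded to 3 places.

PN ≈ 0.792

Let p₁ = 0.259, p₀ = 0.054.
Under exogeneity and monotonicity, PN = (p₁ − p₀) / p₁.
PN = (0.259 − 0.054) / 0.259 = 0.205 / 0.259 ≈ 0.7915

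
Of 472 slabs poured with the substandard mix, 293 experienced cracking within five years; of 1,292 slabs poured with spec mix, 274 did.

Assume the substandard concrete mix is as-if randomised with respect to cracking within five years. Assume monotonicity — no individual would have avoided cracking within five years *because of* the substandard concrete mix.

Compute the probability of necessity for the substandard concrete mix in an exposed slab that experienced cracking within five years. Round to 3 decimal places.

p₁ = P(outcome | exposed) = 293/472 = 0.62076
p₀ = P(outcome | unexposed) = 274/1292 = 0.21207
Under exogeneity and monotonicity, PN = (p₁ − p₀) / p₁.
PN = (0.62076 − 0.21207) / 0.62076 = 0.40869 / 0.62076 ≈ 0.6584

PN ≈ 0.658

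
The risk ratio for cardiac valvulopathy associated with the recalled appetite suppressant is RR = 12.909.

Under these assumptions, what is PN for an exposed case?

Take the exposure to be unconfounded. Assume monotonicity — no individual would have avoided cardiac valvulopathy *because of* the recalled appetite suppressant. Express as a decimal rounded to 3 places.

PN ≈ 0.923

Under exogeneity and monotonicity, PN = (RR − 1) / RR = 1 − 1/RR.
PN = (12.909 − 1) / 12.909 = 11.91 / 12.909 ≈ 0.9225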